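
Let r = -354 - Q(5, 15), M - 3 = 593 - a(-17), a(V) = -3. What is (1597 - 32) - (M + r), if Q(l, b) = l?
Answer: 1325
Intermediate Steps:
M = 599 (M = 3 + (593 - 1*(-3)) = 3 + (593 + 3) = 3 + 596 = 599)
r = -359 (r = -354 - 1*5 = -354 - 5 = -359)
(1597 - 32) - (M + r) = (1597 - 32) - (599 - 359) = 1565 - 1*240 = 1565 - 240 = 1325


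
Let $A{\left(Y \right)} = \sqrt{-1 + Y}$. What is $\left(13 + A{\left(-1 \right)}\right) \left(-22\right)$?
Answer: $-286 - 22 i \sqrt{2} \approx -286.0 - 31.113 i$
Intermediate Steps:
$\left(13 + A{\left(-1 \right)}\right) \left(-22\right) = \left(13 + \sqrt{-1 - 1}\right) \left(-22\right) = \left(13 + \sqrt{-2}\right) \left(-22\right) = \left(13 + i \sqrt{2}\right) \left(-22\right) = -286 - 22 i \sqrt{2}$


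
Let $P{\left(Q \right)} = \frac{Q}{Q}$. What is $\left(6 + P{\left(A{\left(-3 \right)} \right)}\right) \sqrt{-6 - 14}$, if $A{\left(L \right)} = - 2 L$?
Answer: $14 i \sqrt{5} \approx 31.305 i$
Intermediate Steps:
$P{\left(Q \right)} = 1$
$\left(6 + P{\left(A{\left(-3 \right)} \right)}\right) \sqrt{-6 - 14} = \left(6 + 1\right) \sqrt{-6 - 14} = 7 \sqrt{-20} = 7 \cdot 2 i \sqrt{5} = 14 i \sqrt{5}$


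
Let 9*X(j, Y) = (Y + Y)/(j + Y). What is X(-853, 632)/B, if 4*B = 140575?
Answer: -5056/279603675 ≈ -1.8083e-5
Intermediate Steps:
B = 140575/4 (B = (1/4)*140575 = 140575/4 ≈ 35144.)
X(j, Y) = 2*Y/(9*(Y + j)) (X(j, Y) = ((Y + Y)/(j + Y))/9 = ((2*Y)/(Y + j))/9 = (2*Y/(Y + j))/9 = 2*Y/(9*(Y + j)))
X(-853, 632)/B = ((2/9)*632/(632 - 853))/(140575/4) = ((2/9)*632/(-221))*(4/140575) = ((2/9)*632*(-1/221))*(4/140575) = -1264/1989*4/140575 = -5056/279603675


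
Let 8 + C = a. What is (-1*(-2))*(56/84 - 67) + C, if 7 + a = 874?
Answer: 2179/3 ≈ 726.33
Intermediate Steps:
a = 867 (a = -7 + 874 = 867)
C = 859 (C = -8 + 867 = 859)
(-1*(-2))*(56/84 - 67) + C = (-1*(-2))*(56/84 - 67) + 859 = 2*(56*(1/84) - 67) + 859 = 2*(2/3 - 67) + 859 = 2*(-199/3) + 859 = -398/3 + 859 = 2179/3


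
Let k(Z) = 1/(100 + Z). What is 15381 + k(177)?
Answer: 4260538/277 ≈ 15381.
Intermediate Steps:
15381 + k(177) = 15381 + 1/(100 + 177) = 15381 + 1/277 = 4260538/277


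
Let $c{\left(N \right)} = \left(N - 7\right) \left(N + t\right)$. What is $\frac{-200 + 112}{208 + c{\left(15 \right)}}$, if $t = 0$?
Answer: $- \frac{11}{41} \approx -0.26829$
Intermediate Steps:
$c{\left(N \right)} = N \left(-7 + N\right)$ ($c{\left(N \right)} = \left(N - 7\right) \left(N + 0\right) = \left(-7 + N\right) N = N \left(-7 + N\right)$)
$\frac{-200 + 112}{208 + c{\left(15 \right)}} = \frac{-200 + 112}{208 + 15 \left(-7 + 15\right)} = - \frac{88}{208 + 15 \cdot 8} = - \frac{88}{208 + 120} = - \frac{88}{328} = \left(-88\right) \frac{1}{328} = - \frac{11}{41}$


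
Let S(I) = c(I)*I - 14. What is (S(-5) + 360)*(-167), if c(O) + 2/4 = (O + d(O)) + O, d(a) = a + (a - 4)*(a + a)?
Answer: 8851/2 ≈ 4425.5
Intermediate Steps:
d(a) = a + 2*a*(-4 + a) (d(a) = a + (-4 + a)*(2*a) = a + 2*a*(-4 + a))
c(O) = -½ + 2*O + O*(-7 + 2*O) (c(O) = -½ + ((O + O*(-7 + 2*O)) + O) = -½ + (2*O + O*(-7 + 2*O)) = -½ + 2*O + O*(-7 + 2*O))
S(I) = -14 + I*(-½ - 5*I + 2*I²) (S(I) = (-½ - 5*I + 2*I²)*I - 14 = I*(-½ - 5*I + 2*I²) - 14 = -14 + I*(-½ - 5*I + 2*I²))
(S(-5) + 360)*(-167) = ((-14 - 5*(-5)² + 2*(-5)³ - ½*(-5)) + 360)*(-167) = ((-14 - 5*25 + 2*(-125) + 5/2) + 360)*(-167) = ((-14 - 125 - 250 + 5/2) + 360)*(-167) = (-773/2 + 360)*(-167) = -53/2*(-167) = 8851/2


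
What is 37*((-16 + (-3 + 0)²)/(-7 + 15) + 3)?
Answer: 629/8 ≈ 78.625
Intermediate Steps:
37*((-16 + (-3 + 0)²)/(-7 + 15) + 3) = 37*((-16 + (-3)²)/8 + 3) = 37*((-16 + 9)*(⅛) + 3) = 37*(-7*⅛ + 3) = 37*(-7/8 + 3) = 37*(17/8) = 629/8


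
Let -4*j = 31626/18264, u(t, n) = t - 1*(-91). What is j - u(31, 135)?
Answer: -1490743/12176 ≈ -122.43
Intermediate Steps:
u(t, n) = 91 + t (u(t, n) = t + 91 = 91 + t)
j = -5271/12176 (j = -15813/(2*18264) = -¼*5271/3044 = -5271/12176 ≈ -0.43290)
j - u(31, 135) = -5271/12176 - (91 + 31) = -5271/12176 - 1*122 = -5271/12176 - 122 = -1490743/12176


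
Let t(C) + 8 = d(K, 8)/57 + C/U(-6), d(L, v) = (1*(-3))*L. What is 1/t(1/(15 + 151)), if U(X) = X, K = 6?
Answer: -18924/157387 ≈ -0.12024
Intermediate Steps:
d(L, v) = -3*L
t(C) = -158/19 - C/6 (t(C) = -8 + (-3*6/57 + C/(-6)) = -8 + (-18*1/57 + C*(-⅙)) = -8 + (-6/19 - C/6) = -158/19 - C/6)
1/t(1/(15 + 151)) = 1/(-158/19 - 1/(6*(15 + 151))) = 1/(-158/19 - ⅙/166) = 1/(-158/19 - ⅙*1/166) = 1/(-158/19 - 1/996) = 1/(-157387/18924) = -18924/157387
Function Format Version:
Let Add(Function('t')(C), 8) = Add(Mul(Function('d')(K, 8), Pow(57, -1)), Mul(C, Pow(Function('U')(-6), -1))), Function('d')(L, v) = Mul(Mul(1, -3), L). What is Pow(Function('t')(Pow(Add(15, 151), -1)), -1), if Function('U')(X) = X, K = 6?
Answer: Rational(-18924, 157387) ≈ -0.12024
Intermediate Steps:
Function('d')(L, v) = Mul(-3, L)
Function('t')(C) = Add(Rational(-158, 19), Mul(Rational(-1, 6), C)) (Function('t')(C) = Add(-8, Add(Mul(Mul(-3, 6), Pow(57, -1)), Mul(C, Pow(-6, -1)))) = Add(-8, Add(Mul(-18, Rational(1, 57)), Mul(C, Rational(-1, 6)))) = Add(-8, Add(Rational(-6, 19), Mul(Rational(-1, 6), C))) = Add(Rational(-158, 19), Mul(Rational(-1, 6), C)))
Pow(Function('t')(Pow(Add(15, 151), -1)), -1) = Pow(Add(Rational(-158, 19), Mul(Rational(-1, 6), Pow(Add(15, 151), -1))), -1) = Pow(Add(Rational(-158, 19), Mul(Rational(-1, 6), Pow(166, -1))), -1) = Pow(Add(Rational(-158, 19), Mul(Rational(-1, 6), Rational(1, 166))), -1) = Pow(Add(Rational(-158, 19), Rational(-1, 996)), -1) = Pow(Rational(-157387, 18924), -1) = Rational(-18924, 157387)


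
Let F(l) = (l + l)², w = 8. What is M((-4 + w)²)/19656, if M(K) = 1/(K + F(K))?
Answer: 1/20442240 ≈ 4.8918e-8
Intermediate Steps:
F(l) = 4*l² (F(l) = (2*l)² = 4*l²)
M(K) = 1/(K + 4*K²)
M((-4 + w)²)/19656 = (1/(((-4 + 8)²)*(1 + 4*(-4 + 8)²)))/19656 = (1/((4²)*(1 + 4*4²)))*(1/19656) = (1/(16*(1 + 4*16)))*(1/19656) = (1/(16*(1 + 64)))*(1/19656) = ((1/16)/65)*(1/19656) = ((1/16)*(1/65))*(1/19656) = (1/1040)*(1/19656) = 1/20442240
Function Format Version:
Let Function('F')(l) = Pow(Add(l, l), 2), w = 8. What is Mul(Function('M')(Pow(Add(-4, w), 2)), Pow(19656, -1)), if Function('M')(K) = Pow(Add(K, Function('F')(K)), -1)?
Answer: Rational(1, 20442240) ≈ 4.8918e-8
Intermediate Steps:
Function('F')(l) = Mul(4, Pow(l, 2)) (Function('F')(l) = Pow(Mul(2, l), 2) = Mul(4, Pow(l, 2)))
Function('M')(K) = Pow(Add(K, Mul(4, Pow(K, 2))), -1)
Mul(Function('M')(Pow(Add(-4, w), 2)), Pow(19656, -1)) = Mul(Mul(Pow(Pow(Add(-4, 8), 2), -1), Pow(Add(1, Mul(4, Pow(Add(-4, 8), 2))), -1)), Pow(19656, -1)) = Mul(Mul(Pow(Pow(4, 2), -1), Pow(Add(1, Mul(4, Pow(4, 2))), -1)), Rational(1, 19656)) = Mul(Mul(Pow(16, -1), Pow(Add(1, Mul(4, 16)), -1)), Rational(1, 19656)) = Mul(Mul(Rational(1, 16), Pow(Add(1, 64), -1)), Rational(1, 19656)) = Mul(Mul(Rational(1, 16), Pow(65, -1)), Rational(1, 19656)) = Mul(Mul(Rational(1, 16), Rational(1, 65)), Rational(1, 19656)) = Mul(Rational(1, 1040), Rational(1, 19656)) = Rational(1, 20442240)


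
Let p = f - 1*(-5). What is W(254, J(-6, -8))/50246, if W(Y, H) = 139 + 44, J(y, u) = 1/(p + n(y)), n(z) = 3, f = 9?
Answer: 183/50246 ≈ 0.0036421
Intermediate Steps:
p = 14 (p = 9 - 1*(-5) = 9 + 5 = 14)
J(y, u) = 1/17 (J(y, u) = 1/(14 + 3) = 1/17)
W(Y, H) = 183
W(254, J(-6, -8))/50246 = 183/50246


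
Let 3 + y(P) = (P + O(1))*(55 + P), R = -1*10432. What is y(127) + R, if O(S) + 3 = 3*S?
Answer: 12679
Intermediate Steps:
O(S) = -3 + 3*S
R = -10432
y(P) = -3 + P*(55 + P) (y(P) = -3 + (P + (-3 + 3*1))*(55 + P) = -3 + (P + (-3 + 3))*(55 + P) = -3 + (P + 0)*(55 + P) = -3 + P*(55 + P))
y(127) + R = (-3 + 127² + 55*127) - 10432 = (-3 + 16129 + 6985) - 10432 = 23111 - 10432 = 12679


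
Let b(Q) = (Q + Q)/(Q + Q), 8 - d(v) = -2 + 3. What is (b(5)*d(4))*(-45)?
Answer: -315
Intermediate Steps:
d(v) = 7 (d(v) = 8 - (-2 + 3) = 8 - 1*1 = 8 - 1 = 7)
b(Q) = 1 (b(Q) = (2*Q)/((2*Q)) = (2*Q)*(1/(2*Q)) = 1)
(b(5)*d(4))*(-45) = (1*7)*(-45) = 7*(-45) = -315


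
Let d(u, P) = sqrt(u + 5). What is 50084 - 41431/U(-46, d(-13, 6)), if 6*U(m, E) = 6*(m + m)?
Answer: 4649159/92 ≈ 50534.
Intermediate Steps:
d(u, P) = sqrt(5 + u)
U(m, E) = 2*m (U(m, E) = (6*(m + m))/6 = (6*(2*m))/6 = (12*m)/6 = 2*m)
50084 - 41431/U(-46, d(-13, 6)) = 50084 - 41431/(2*(-46)) = 50084 - 41431/(-92) = 50084 - 41431*(-1/92) = 50084 + 41431/92 = 4649159/92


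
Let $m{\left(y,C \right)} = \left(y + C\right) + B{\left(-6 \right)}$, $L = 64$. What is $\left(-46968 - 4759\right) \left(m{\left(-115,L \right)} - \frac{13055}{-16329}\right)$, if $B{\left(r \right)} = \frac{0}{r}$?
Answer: $\frac{42401863348}{16329} \approx 2.5967 \cdot 10^{6}$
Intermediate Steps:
$B{\left(r \right)} = 0$
$m{\left(y,C \right)} = C + y$ ($m{\left(y,C \right)} = \left(y + C\right) + 0 = \left(C + y\right) + 0 = C + y$)
$\left(-46968 - 4759\right) \left(m{\left(-115,L \right)} - \frac{13055}{-16329}\right) = \left(-46968 - 4759\right) \left(\left(64 - 115\right) - \frac{13055}{-16329}\right) = - 51727 \left(-51 - - \frac{13055}{16329}\right) = - 51727 \left(-51 + \frac{13055}{16329}\right) = \left(-51727\right) \left(- \frac{819724}{16329}\right) = \frac{42401863348}{16329}$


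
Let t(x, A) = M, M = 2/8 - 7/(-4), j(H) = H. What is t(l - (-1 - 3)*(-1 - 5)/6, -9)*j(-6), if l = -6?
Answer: -12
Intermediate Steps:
M = 2 (M = 2*(1/8) - 7*(-1/4) = 1/4 + 7/4 = 2)
t(x, A) = 2
t(l - (-1 - 3)*(-1 - 5)/6, -9)*j(-6) = 2*(-6) = -12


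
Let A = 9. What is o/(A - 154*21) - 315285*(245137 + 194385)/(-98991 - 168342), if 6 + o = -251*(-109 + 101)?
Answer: 148967617402528/287382975 ≈ 5.1836e+5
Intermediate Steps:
o = 2002 (o = -6 - 251*(-109 + 101) = -6 - 251*(-8) = -6 + 2008 = 2002)
o/(A - 154*21) - 315285*(245137 + 194385)/(-98991 - 168342) = 2002/(9 - 154*21) - 315285*(245137 + 194385)/(-98991 - 168342) = 2002/(9 - 3234) - 315285/((-267333/439522)) = 2002/(-3225) - 315285/((-267333*1/439522)) = 2002*(-1/3225) - 315285/(-267333/439522) = -2002/3225 - 315285*(-439522/267333) = -2002/3225 + 46191564590/89111 = 148967617402528/287382975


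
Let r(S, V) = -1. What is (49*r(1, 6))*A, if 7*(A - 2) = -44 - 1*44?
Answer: 518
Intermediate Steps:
A = -74/7 (A = 2 + (-44 - 1*44)/7 = 2 + (-44 - 44)/7 = 2 + (⅐)*(-88) = 2 - 88/7 = -74/7 ≈ -10.571)
(49*r(1, 6))*A = (49*(-1))*(-74/7) = -49*(-74/7) = 518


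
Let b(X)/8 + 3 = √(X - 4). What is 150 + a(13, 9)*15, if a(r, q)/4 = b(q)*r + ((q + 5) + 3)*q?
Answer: -9390 + 6240*√5 ≈ 4563.1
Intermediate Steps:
b(X) = -24 + 8*√(-4 + X) (b(X) = -24 + 8*√(X - 4) = -24 + 8*√(-4 + X))
a(r, q) = 4*q*(8 + q) + 4*r*(-24 + 8*√(-4 + q)) (a(r, q) = 4*((-24 + 8*√(-4 + q))*r + ((q + 5) + 3)*q) = 4*(r*(-24 + 8*√(-4 + q)) + ((5 + q) + 3)*q) = 4*(r*(-24 + 8*√(-4 + q)) + (8 + q)*q) = 4*(r*(-24 + 8*√(-4 + q)) + q*(8 + q)) = 4*(q*(8 + q) + r*(-24 + 8*√(-4 + q))) = 4*q*(8 + q) + 4*r*(-24 + 8*√(-4 + q)))
150 + a(13, 9)*15 = 150 + (4*9² + 32*9 + 32*13*(-3 + √(-4 + 9)))*15 = 150 + (4*81 + 288 + 32*13*(-3 + √5))*15 = 150 + (324 + 288 + (-1248 + 416*√5))*15 = 150 + (-636 + 416*√5)*15 = 150 + (-9540 + 6240*√5) = -9390 + 6240*√5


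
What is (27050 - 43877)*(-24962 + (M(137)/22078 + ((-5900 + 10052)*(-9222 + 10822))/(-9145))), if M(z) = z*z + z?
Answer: 8727165541861815/20190331 ≈ 4.3224e+8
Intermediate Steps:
M(z) = z + z**2 (M(z) = z**2 + z = z + z**2)
(27050 - 43877)*(-24962 + (M(137)/22078 + ((-5900 + 10052)*(-9222 + 10822))/(-9145))) = (27050 - 43877)*(-24962 + ((137*(1 + 137))/22078 + ((-5900 + 10052)*(-9222 + 10822))/(-9145))) = -16827*(-24962 + ((137*138)*(1/22078) + (4152*1600)*(-1/9145))) = -16827*(-24962 + (18906*(1/22078) + 6643200*(-1/9145))) = -16827*(-24962 + (9453/11039 - 1328640/1829)) = -16827*(-24962 - 14649567423/20190331) = -16827*(-518640609845/20190331) = 8727165541861815/20190331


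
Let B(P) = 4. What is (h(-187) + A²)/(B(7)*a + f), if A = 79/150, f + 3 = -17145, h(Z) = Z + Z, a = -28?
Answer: 8408759/388350000 ≈ 0.021653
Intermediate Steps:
h(Z) = 2*Z
f = -17148 (f = -3 - 17145 = -17148)
A = 79/150 (A = 79*(1/150) = 79/150 ≈ 0.52667)
(h(-187) + A²)/(B(7)*a + f) = (2*(-187) + (79/150)²)/(4*(-28) - 17148) = (-374 + 6241/22500)/(-112 - 17148) = -8408759/22500/(-17260) = -8408759/22500*(-1/17260) = 8408759/388350000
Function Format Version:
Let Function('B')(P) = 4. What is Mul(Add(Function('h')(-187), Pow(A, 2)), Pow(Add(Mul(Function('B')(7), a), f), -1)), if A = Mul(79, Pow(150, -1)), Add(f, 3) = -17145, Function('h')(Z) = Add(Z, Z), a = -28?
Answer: Rational(8408759, 388350000) ≈ 0.021653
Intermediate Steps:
Function('h')(Z) = Mul(2, Z)
f = -17148 (f = Add(-3, -17145) = -17148)
A = Rational(79, 150) (A = Mul(79, Rational(1, 150)) = Rational(79, 150) ≈ 0.52667)
Mul(Add(Function('h')(-187), Pow(A, 2)), Pow(Add(Mul(Function('B')(7), a), f), -1)) = Mul(Add(Mul(2, -187), Pow(Rational(79, 150), 2)), Pow(Add(Mul(4, -28), -17148), -1)) = Mul(Add(-374, Rational(6241, 22500)), Pow(Add(-112, -17148), -1)) = Mul(Rational(-8408759, 22500), Pow(-17260, -1)) = Mul(Rational(-8408759, 22500), Rational(-1, 17260)) = Rational(8408759, 388350000)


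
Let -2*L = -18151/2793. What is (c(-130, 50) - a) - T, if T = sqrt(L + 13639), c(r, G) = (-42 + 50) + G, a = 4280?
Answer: -4222 - sqrt(8687438970)/798 ≈ -4338.8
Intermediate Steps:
c(r, G) = 8 + G
L = 2593/798 (L = -(-18151)/(2*2793) = -1/2*(-2593/399) = 2593/798 ≈ 3.2494)
T = sqrt(8687438970)/798 (T = sqrt(2593/798 + 13639) = sqrt(10886515/798) = sqrt(8687438970)/798 ≈ 116.80)
(c(-130, 50) - a) - T = ((8 + 50) - 1*4280) - sqrt(8687438970)/798 = (58 - 4280) - sqrt(8687438970)/798 = -4222 - sqrt(8687438970)/798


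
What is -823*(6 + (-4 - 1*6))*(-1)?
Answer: -3292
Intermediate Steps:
-823*(6 + (-4 - 1*6))*(-1) = -823*(6 + (-4 - 6))*(-1) = -823*(6 - 10)*(-1) = -(-3292)*(-1) = -823*4 = -3292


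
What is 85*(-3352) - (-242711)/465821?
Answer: -132721476609/465821 ≈ -2.8492e+5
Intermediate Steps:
85*(-3352) - (-242711)/465821 = -284920 - (-242711)/465821 = -284920 - 1*(-242711/465821) = -284920 + 242711/465821 = -132721476609/465821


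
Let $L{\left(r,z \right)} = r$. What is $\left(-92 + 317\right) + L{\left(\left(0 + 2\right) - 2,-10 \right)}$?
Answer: $225$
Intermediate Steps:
$\left(-92 + 317\right) + L{\left(\left(0 + 2\right) - 2,-10 \right)} = \left(-92 + 317\right) + \left(\left(0 + 2\right) - 2\right) = 225 + \left(2 - 2\right) = 225 + 0 = 225$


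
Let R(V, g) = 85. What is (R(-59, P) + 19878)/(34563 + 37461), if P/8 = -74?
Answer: 19963/72024 ≈ 0.27717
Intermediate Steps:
P = -592 (P = 8*(-74) = -592)
(R(-59, P) + 19878)/(34563 + 37461) = (85 + 19878)/(34563 + 37461) = 19963/72024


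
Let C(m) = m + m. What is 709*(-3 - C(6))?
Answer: -10635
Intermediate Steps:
C(m) = 2*m
709*(-3 - C(6)) = 709*(-3 - 2*6) = 709*(-3 - 1*12) = 709*(-3 - 12) = 709*(-15) = -10635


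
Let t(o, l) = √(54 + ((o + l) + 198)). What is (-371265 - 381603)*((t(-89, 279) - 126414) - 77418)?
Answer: 153458590176 - 752868*√442 ≈ 1.5344e+11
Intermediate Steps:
t(o, l) = √(252 + l + o) (t(o, l) = √(54 + ((l + o) + 198)) = √(54 + (198 + l + o)) = √(252 + l + o))
(-371265 - 381603)*((t(-89, 279) - 126414) - 77418) = (-371265 - 381603)*((√(252 + 279 - 89) - 126414) - 77418) = -752868*((√442 - 126414) - 77418) = -752868*((-126414 + √442) - 77418) = -752868*(-203832 + √442) = 153458590176 - 752868*√442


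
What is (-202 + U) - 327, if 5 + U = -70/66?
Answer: -17657/33 ≈ -535.06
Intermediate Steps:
U = -200/33 (U = -5 - 70/66 = -5 - 70*1/66 = -5 - 35/33 = -200/33 ≈ -6.0606)
(-202 + U) - 327 = (-202 - 200/33) - 327 = -6866/33 - 327 = -17657/33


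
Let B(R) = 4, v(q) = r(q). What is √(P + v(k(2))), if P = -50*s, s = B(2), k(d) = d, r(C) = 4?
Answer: 14*I ≈ 14.0*I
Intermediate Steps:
v(q) = 4
s = 4
P = -200 (P = -50*4 = -25*8 = -200)
√(P + v(k(2))) = √(-200 + 4) = √(-196) = 14*I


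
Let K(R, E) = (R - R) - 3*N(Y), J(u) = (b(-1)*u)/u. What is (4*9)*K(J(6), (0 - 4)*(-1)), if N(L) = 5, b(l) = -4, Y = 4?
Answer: -540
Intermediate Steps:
J(u) = -4 (J(u) = (-4*u)/u = -4)
K(R, E) = -15 (K(R, E) = (R - R) - 3*5 = 0 - 15 = -15)
(4*9)*K(J(6), (0 - 4)*(-1)) = (4*9)*(-15) = 36*(-15) = -540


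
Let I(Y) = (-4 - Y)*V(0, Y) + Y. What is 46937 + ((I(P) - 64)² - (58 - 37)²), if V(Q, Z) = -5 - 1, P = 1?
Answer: 47585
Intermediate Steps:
V(Q, Z) = -6
I(Y) = 24 + 7*Y (I(Y) = (-4 - Y)*(-6) + Y = (24 + 6*Y) + Y = 24 + 7*Y)
46937 + ((I(P) - 64)² - (58 - 37)²) = 46937 + (((24 + 7*1) - 64)² - (58 - 37)²) = 46937 + (((24 + 7) - 64)² - 1*21²) = 46937 + ((31 - 64)² - 1*441) = 46937 + ((-33)² - 441) = 46937 + (1089 - 441) = 46937 + 648 = 47585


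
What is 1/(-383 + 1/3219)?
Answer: -3219/1232876 ≈ -0.0026110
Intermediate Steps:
1/(-383 + 1/3219) = 1/(-1232876/3219) = -3219/1232876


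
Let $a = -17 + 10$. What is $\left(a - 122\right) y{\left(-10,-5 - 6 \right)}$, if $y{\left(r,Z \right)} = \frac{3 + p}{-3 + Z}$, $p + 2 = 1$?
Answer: $\frac{129}{7} \approx 18.429$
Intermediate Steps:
$p = -1$ ($p = -2 + 1 = -1$)
$y{\left(r,Z \right)} = \frac{2}{-3 + Z}$ ($y{\left(r,Z \right)} = \frac{3 - 1}{-3 + Z} = \frac{2}{-3 + Z}$)
$a = -7$
$\left(a - 122\right) y{\left(-10,-5 - 6 \right)} = \left(-7 - 122\right) \frac{2}{-3 - 11} = - 129 \frac{2}{-3 - 11} = - 129 \frac{2}{-14} = - 129 \cdot 2 \left(- \frac{1}{14}\right) = \left(-129\right) \left(- \frac{1}{7}\right) = \frac{129}{7}$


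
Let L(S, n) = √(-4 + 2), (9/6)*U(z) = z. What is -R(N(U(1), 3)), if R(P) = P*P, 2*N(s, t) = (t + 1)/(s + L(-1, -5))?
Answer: 18*I/(6*√2 + 7*I) ≈ 1.0413 + 1.2623*I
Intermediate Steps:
U(z) = 2*z/3
L(S, n) = I*√2 (L(S, n) = √(-2) = I*√2)
N(s, t) = (1 + t)/(2*(s + I*√2)) (N(s, t) = ((t + 1)/(s + I*√2))/2 = ((1 + t)/(s + I*√2))/2 = (1 + t)/(2*(s + I*√2)))
R(P) = P²
-R(N(U(1), 3)) = -((1 + 3)/(2*((⅔)*1 + I*√2)))² = -((½)*4/(⅔ + I*√2))² = -(2/(⅔ + I*√2))² = -4/(⅔ + I*√2)²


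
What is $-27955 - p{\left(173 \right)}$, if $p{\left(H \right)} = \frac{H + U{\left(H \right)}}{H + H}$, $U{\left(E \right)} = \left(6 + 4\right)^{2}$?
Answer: $- \frac{9672703}{346} \approx -27956.0$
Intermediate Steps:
$U{\left(E \right)} = 100$ ($U{\left(E \right)} = 10^{2} = 100$)
$p{\left(H \right)} = \frac{100 + H}{2 H}$ ($p{\left(H \right)} = \frac{H + 100}{H + H} = \frac{100 + H}{2 H}$)
$-27955 - p{\left(173 \right)} = -27955 - \frac{100 + 173}{2 \cdot 173} = -27955 - \frac{1}{2} \cdot \frac{1}{173} \cdot 273 = -27955 - \frac{273}{346} = - \frac{9672703}{346}$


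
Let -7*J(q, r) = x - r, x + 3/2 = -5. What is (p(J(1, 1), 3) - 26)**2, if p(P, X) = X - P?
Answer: 113569/196 ≈ 579.43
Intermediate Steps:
x = -13/2 (x = -3/2 - 5 = -13/2 ≈ -6.5000)
J(q, r) = 13/14 + r/7 (J(q, r) = -(-13/2 - r)/7 = 13/14 + r/7)
(p(J(1, 1), 3) - 26)**2 = ((3 - (13/14 + (1/7)*1)) - 26)**2 = ((3 - (13/14 + 1/7)) - 26)**2 = ((3 - 1*15/14) - 26)**2 = ((3 - 15/14) - 26)**2 = (27/14 - 26)**2 = (-337/14)**2 = 113569/196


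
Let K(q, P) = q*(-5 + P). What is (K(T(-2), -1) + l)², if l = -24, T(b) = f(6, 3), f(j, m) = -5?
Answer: 36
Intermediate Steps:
T(b) = -5
(K(T(-2), -1) + l)² = (-5*(-5 - 1) - 24)² = (-5*(-6) - 24)² = (30 - 24)² = 6² = 36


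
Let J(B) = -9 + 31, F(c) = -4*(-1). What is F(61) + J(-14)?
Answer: 26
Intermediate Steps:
F(c) = 4
J(B) = 22
F(61) + J(-14) = 4 + 22 = 26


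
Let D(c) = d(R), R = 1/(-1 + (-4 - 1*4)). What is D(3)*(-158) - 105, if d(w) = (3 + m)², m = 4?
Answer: -7847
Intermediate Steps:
R = -⅑ (R = 1/(-1 + (-4 - 4)) = 1/(-1 - 8) = 1/(-9) = -⅑ ≈ -0.11111)
d(w) = 49 (d(w) = (3 + 4)² = 7² = 49)
D(c) = 49
D(3)*(-158) - 105 = 49*(-158) - 105 = -7742 - 105 = -7847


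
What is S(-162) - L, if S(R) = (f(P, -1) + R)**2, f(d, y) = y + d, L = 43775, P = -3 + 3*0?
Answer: -16219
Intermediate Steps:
P = -3 (P = -3 + 0 = -3)
f(d, y) = d + y
S(R) = (-4 + R)**2 (S(R) = ((-3 - 1) + R)**2 = (-4 + R)**2)
S(-162) - L = (-4 - 162)**2 - 1*43775 = (-166)**2 - 43775 = 27556 - 43775 = -16219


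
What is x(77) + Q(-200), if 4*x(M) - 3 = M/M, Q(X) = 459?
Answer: 460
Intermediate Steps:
x(M) = 1 (x(M) = 3/4 + (M/M)/4 = 3/4 + (1/4)*1 = 3/4 + 1/4 = 1)
x(77) + Q(-200) = 1 + 459 = 460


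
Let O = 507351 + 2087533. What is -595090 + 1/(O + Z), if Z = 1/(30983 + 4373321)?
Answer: -6801080077752377026/11428657980737 ≈ -5.9509e+5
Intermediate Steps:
Z = 1/4404304 ≈ 2.2705e-7
O = 2594884
-595090 + 1/(O + Z) = -595090 + 1/(2594884 + 1/4404304) = -595090 + 1/(11428657980737/4404304) = -595090 + 4404304/11428657980737 = -6801080077752377026/11428657980737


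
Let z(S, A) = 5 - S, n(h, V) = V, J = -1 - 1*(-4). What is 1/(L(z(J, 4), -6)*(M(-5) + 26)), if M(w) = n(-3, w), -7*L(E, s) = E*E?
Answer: -1/12 ≈ -0.083333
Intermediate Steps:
J = 3 (J = -1 + 4 = 3)
L(E, s) = -E²/7 (L(E, s) = -E*E/7 = -E²/7)
M(w) = w
1/(L(z(J, 4), -6)*(M(-5) + 26)) = 1/((-(5 - 1*3)²/7)*(-5 + 26)) = 1/(-(5 - 3)²/7*21) = 1/(-⅐*2²*21) = 1/(-⅐*4*21) = 1/(-4/7*21) = 1/(-12) = -1/12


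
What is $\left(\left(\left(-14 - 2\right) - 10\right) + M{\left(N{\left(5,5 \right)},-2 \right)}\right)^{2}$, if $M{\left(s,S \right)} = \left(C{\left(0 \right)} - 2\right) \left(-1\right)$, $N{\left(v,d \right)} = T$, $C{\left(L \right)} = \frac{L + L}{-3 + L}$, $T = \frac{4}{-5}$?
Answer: $576$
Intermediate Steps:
$T = - \frac{4}{5}$ ($T = 4 \left(- \frac{1}{5}\right) = - \frac{4}{5} \approx -0.8$)
$C{\left(L \right)} = \frac{2 L}{-3 + L}$
$N{\left(v,d \right)} = - \frac{4}{5}$
$M{\left(s,S \right)} = 2$ ($M{\left(s,S \right)} = \left(2 \cdot 0 \frac{1}{-3 + 0} - 2\right) \left(-1\right) = \left(2 \cdot 0 \frac{1}{-3} - 2\right) \left(-1\right) = \left(2 \cdot 0 \left(- \frac{1}{3}\right) - 2\right) \left(-1\right) = \left(0 - 2\right) \left(-1\right) = \left(-2\right) \left(-1\right) = 2$)
$\left(\left(\left(-14 - 2\right) - 10\right) + M{\left(N{\left(5,5 \right)},-2 \right)}\right)^{2} = \left(\left(\left(-14 - 2\right) - 10\right) + 2\right)^{2} = \left(\left(-16 - 10\right) + 2\right)^{2} = \left(-26 + 2\right)^{2} = \left(-24\right)^{2} = 576$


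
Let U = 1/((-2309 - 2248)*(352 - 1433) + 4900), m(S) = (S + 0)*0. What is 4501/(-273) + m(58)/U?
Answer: -643/39 ≈ -16.487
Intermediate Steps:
m(S) = 0 (m(S) = S*0 = 0)
U = 1/4931017 (U = 1/(-4557*(-1081) + 4900) = 1/(4926117 + 4900) = 1/4931017 ≈ 2.0280e-7)
4501/(-273) + m(58)/U = 4501/(-273) + 0/(1/4931017) = 4501*(-1/273) + 0*4931017 = -643/39 + 0 = -643/39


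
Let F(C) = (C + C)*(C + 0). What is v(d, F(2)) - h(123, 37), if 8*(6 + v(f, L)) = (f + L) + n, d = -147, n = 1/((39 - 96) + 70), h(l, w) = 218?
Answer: -12551/52 ≈ -241.37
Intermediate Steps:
F(C) = 2*C² (F(C) = (2*C)*C = 2*C²)
n = 1/13 (n = 1/(-57 + 70) = 1/13 ≈ 0.076923)
v(f, L) = -623/104 + L/8 + f/8 (v(f, L) = -6 + ((f + L) + 1/13)/8 = -6 + ((L + f) + 1/13)/8 = -6 + (1/13 + L + f)/8 = -6 + (1/104 + L/8 + f/8) = -623/104 + L/8 + f/8)
v(d, F(2)) - h(123, 37) = (-623/104 + (2*2²)/8 + (⅛)*(-147)) - 1*218 = (-623/104 + (2*4)/8 - 147/8) - 218 = (-623/104 + (⅛)*8 - 147/8) - 218 = (-623/104 + 1 - 147/8) - 218 = -1215/52 - 218 = -12551/52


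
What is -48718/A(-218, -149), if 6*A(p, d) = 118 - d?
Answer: -97436/89 ≈ -1094.8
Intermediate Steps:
A(p, d) = 59/3 - d/6 (A(p, d) = (118 - d)/6 = 59/3 - d/6)
-48718/A(-218, -149) = -48718/(59/3 - ⅙*(-149)) = -48718/(59/3 + 149/6) = -48718/89/2 = -48718*2/89 = -97436/89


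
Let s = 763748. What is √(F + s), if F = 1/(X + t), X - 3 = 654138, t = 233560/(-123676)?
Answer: √312421704873136435300486999/20225327189 ≈ 873.93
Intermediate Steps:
t = -58390/30919 (t = 233560*(-1/123676) = -58390/30919 ≈ -1.8885)
X = 654141 (X = 3 + 654138 = 654141)
F = 30919/20225327189 (F = 1/(654141 - 58390/30919) = 1/(20225327189/30919) = 30919/20225327189 ≈ 1.5287e-6)
√(F + s) = √(30919/20225327189 + 763748) = √(15447053189975291/20225327189) = √312421704873136435300486999/20225327189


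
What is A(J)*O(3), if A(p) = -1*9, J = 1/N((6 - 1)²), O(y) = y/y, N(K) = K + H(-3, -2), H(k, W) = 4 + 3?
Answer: -9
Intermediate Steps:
H(k, W) = 7
N(K) = 7 + K (N(K) = K + 7 = 7 + K)
O(y) = 1
J = 1/32 (J = 1/(7 + (6 - 1)²) = 1/(7 + 5²) = 1/(7 + 25) = 1/32 ≈ 0.031250)
A(p) = -9
A(J)*O(3) = -9*1 = -9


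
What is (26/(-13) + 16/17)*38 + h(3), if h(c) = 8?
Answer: -548/17 ≈ -32.235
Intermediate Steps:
(26/(-13) + 16/17)*38 + h(3) = (26/(-13) + 16/17)*38 + 8 = (26*(-1/13) + 16*(1/17))*38 + 8 = (-2 + 16/17)*38 + 8 = -18/17*38 + 8 = -684/17 + 8 = -548/17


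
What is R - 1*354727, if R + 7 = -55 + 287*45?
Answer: -341874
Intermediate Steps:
R = 12853 (R = -7 + (-55 + 287*45) = -7 + (-55 + 12915) = -7 + 12860 = 12853)
R - 1*354727 = 12853 - 1*354727 = 12853 - 354727 = -341874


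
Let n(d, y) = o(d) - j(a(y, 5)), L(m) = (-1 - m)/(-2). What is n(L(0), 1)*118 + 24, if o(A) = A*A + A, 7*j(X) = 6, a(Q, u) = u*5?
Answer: 159/14 ≈ 11.357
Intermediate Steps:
a(Q, u) = 5*u
L(m) = ½ + m/2 (L(m) = (-1 - m)*(-½) = ½ + m/2)
j(X) = 6/7 (j(X) = (⅐)*6 = 6/7)
o(A) = A + A² (o(A) = A² + A = A + A²)
n(d, y) = -6/7 + d*(1 + d) (n(d, y) = d*(1 + d) - 1*6/7 = d*(1 + d) - 6/7 = -6/7 + d*(1 + d))
n(L(0), 1)*118 + 24 = (-6/7 + (½ + (½)*0) + (½ + (½)*0)²)*118 + 24 = (-6/7 + (½ + 0) + (½ + 0)²)*118 + 24 = (-6/7 + ½ + (½)²)*118 + 24 = (-6/7 + ½ + ¼)*118 + 24 = -3/28*118 + 24 = -177/14 + 24 = 159/14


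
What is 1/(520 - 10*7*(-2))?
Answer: 1/660 ≈ 0.0015152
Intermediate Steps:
1/(520 - 10*7*(-2)) = 1/(520 - 70*(-2)) = 1/(520 + 140) = 1/660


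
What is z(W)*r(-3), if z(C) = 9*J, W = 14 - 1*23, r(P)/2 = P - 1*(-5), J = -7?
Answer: -252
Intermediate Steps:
r(P) = 10 + 2*P (r(P) = 2*(P - 1*(-5)) = 2*(P + 5) = 2*(5 + P) = 10 + 2*P)
W = -9 (W = 14 - 23 = -9)
z(C) = -63 (z(C) = 9*(-7) = -63)
z(W)*r(-3) = -63*(10 + 2*(-3)) = -63*(10 - 6) = -63*4 = -252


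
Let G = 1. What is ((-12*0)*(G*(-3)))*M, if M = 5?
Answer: 0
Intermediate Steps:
((-12*0)*(G*(-3)))*M = ((-12*0)*(1*(-3)))*5 = (-3*0*(-3))*5 = (0*(-3))*5 = 0*5 = 0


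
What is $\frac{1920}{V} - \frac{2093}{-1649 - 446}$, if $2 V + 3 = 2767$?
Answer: $\frac{3457463}{1447645} \approx 2.3883$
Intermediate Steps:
$V = 1382$ ($V = - \frac{3}{2} + \frac{1}{2} \cdot 2767 = - \frac{3}{2} + \frac{2767}{2} = 1382$)
$\frac{1920}{V} - \frac{2093}{-1649 - 446} = \frac{1920}{1382} - \frac{2093}{-1649 - 446} = 1920 \cdot \frac{1}{1382} - \frac{2093}{-2095} = \frac{960}{691} - - \frac{2093}{2095} = \frac{960}{691} + \frac{2093}{2095} = \frac{3457463}{1447645}$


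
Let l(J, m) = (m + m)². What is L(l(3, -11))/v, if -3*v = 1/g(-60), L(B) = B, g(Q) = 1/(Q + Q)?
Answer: 121/10 ≈ 12.100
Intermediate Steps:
g(Q) = 1/(2*Q)
l(J, m) = 4*m² (l(J, m) = (2*m)² = 4*m²)
v = 40 (v = -1/(3*((½)/(-60))) = -1/(3*((½)*(-1/60))) = -1/(3*(-1/120)) = -⅓*(-120) = 40)
L(l(3, -11))/v = (4*(-11)²)/40 = (4*121)*(1/40) = 484*(1/40) = 121/10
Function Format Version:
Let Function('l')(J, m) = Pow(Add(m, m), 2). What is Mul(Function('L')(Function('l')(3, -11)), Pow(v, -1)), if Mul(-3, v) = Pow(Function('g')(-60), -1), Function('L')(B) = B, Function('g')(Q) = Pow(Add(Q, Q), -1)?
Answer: Rational(121, 10) ≈ 12.100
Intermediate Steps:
Function('g')(Q) = Mul(Rational(1, 2), Pow(Q, -1)) (Function('g')(Q) = Pow(Mul(2, Q), -1) = Mul(Rational(1, 2), Pow(Q, -1)))
Function('l')(J, m) = Mul(4, Pow(m, 2)) (Function('l')(J, m) = Pow(Mul(2, m), 2) = Mul(4, Pow(m, 2)))
v = 40 (v = Mul(Rational(-1, 3), Pow(Mul(Rational(1, 2), Pow(-60, -1)), -1)) = Mul(Rational(-1, 3), Pow(Mul(Rational(1, 2), Rational(-1, 60)), -1)) = Mul(Rational(-1, 3), Pow(Rational(-1, 120), -1)) = Mul(Rational(-1, 3), -120) = 40)
Mul(Function('L')(Function('l')(3, -11)), Pow(v, -1)) = Mul(Mul(4, Pow(-11, 2)), Pow(40, -1)) = Mul(Mul(4, 121), Rational(1, 40)) = Mul(484, Rational(1, 40)) = Rational(121, 10)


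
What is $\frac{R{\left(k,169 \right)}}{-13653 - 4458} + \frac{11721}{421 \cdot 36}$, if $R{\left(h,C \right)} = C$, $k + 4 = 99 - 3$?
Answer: $\frac{7767321}{10166308} \approx 0.76403$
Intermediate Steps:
$k = 92$ ($k = -4 + \left(99 - 3\right) = -4 + 96 = 92$)
$\frac{R{\left(k,169 \right)}}{-13653 - 4458} + \frac{11721}{421 \cdot 36} = \frac{169}{-13653 - 4458} + \frac{11721}{421 \cdot 36} = \frac{169}{-13653 - 4458} + \frac{11721}{15156} = \frac{169}{-18111} + 11721 \cdot \frac{1}{15156} = 169 \left(- \frac{1}{18111}\right) + \frac{3907}{5052} = - \frac{169}{18111} + \frac{3907}{5052} = \frac{7767321}{10166308}$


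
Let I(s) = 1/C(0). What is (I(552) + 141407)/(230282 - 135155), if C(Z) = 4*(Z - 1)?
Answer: 565627/380508 ≈ 1.4865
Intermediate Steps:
C(Z) = -4 + 4*Z (C(Z) = 4*(-1 + Z) = -4 + 4*Z)
I(s) = -¼ (I(s) = 1/(-4 + 4*0) = 1/(-4 + 0) = 1/(-4) = -¼)
(I(552) + 141407)/(230282 - 135155) = (-¼ + 141407)/(230282 - 135155) = (565627/4)/95127 = (565627/4)*(1/95127) = 565627/380508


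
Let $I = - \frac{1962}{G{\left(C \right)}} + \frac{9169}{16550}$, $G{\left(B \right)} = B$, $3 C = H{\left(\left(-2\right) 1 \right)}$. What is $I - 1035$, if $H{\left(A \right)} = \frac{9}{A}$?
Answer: $\frac{4527319}{16550} \approx 273.55$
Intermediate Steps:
$C = - \frac{3}{2}$ ($C = \frac{9 \frac{1}{\left(-2\right) 1}}{3} = \frac{9 \frac{1}{-2}}{3} = \frac{9 \left(- \frac{1}{2}\right)}{3} = \frac{1}{3} \left(- \frac{9}{2}\right) = - \frac{3}{2} \approx -1.5$)
$I = \frac{21656569}{16550}$ ($I = - \frac{1962}{- \frac{3}{2}} + \frac{9169}{16550} = \left(-1962\right) \left(- \frac{2}{3}\right) + 9169 \cdot \frac{1}{16550} = 1308 + \frac{9169}{16550} = \frac{21656569}{16550} \approx 1308.6$)
$I - 1035 = \frac{21656569}{16550} - 1035 = \frac{4527319}{16550}$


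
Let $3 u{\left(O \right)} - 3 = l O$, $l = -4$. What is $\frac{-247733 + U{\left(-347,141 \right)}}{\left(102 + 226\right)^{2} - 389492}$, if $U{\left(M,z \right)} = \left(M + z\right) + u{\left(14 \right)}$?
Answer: $\frac{371935}{422862} \approx 0.87957$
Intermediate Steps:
$u{\left(O \right)} = 1 - \frac{4 O}{3}$ ($u{\left(O \right)} = 1 + \frac{\left(-4\right) O}{3} = 1 - \frac{4 O}{3}$)
$U{\left(M,z \right)} = - \frac{53}{3} + M + z$ ($U{\left(M,z \right)} = \left(M + z\right) + \left(1 - \frac{56}{3}\right) = \left(M + z\right) - \frac{53}{3} = - \frac{53}{3} + M + z$)
$\frac{-247733 + U{\left(-347,141 \right)}}{\left(102 + 226\right)^{2} - 389492} = \frac{-247733 - \frac{671}{3}}{\left(102 + 226\right)^{2} - 389492} = \frac{-247733 - \frac{671}{3}}{328^{2} - 389492} = - \frac{743870}{3 \left(107584 - 389492\right)} = - \frac{743870}{3 \left(-281908\right)} = \left(- \frac{743870}{3}\right) \left(- \frac{1}{281908}\right) = \frac{371935}{422862}$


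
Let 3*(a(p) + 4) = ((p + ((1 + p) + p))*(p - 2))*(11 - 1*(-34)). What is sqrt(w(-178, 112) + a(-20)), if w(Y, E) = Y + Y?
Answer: 7*sqrt(390) ≈ 138.24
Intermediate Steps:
w(Y, E) = 2*Y
a(p) = -4 + 15*(1 + 3*p)*(-2 + p) (a(p) = -4 + (((p + ((1 + p) + p))*(p - 2))*(11 - 1*(-34)))/3 = -4 + (((p + (1 + 2*p))*(-2 + p))*(11 + 34))/3 = -4 + (((1 + 3*p)*(-2 + p))*45)/3 = -4 + (45*(1 + 3*p)*(-2 + p))/3 = -4 + 15*(1 + 3*p)*(-2 + p))
sqrt(w(-178, 112) + a(-20)) = sqrt(2*(-178) + (-34 - 75*(-20) + 45*(-20)**2)) = sqrt(-356 + (-34 + 1500 + 45*400)) = sqrt(-356 + (-34 + 1500 + 18000)) = sqrt(-356 + 19466) = sqrt(19110) = 7*sqrt(390)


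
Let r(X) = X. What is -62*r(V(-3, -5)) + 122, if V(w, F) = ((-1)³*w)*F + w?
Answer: 1238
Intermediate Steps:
V(w, F) = w - F*w (V(w, F) = (-w)*F + w = -F*w + w = w - F*w)
-62*r(V(-3, -5)) + 122 = -(-186)*(1 - 1*(-5)) + 122 = -(-186)*(1 + 5) + 122 = -(-186)*6 + 122 = -62*(-18) + 122 = 1116 + 122 = 1238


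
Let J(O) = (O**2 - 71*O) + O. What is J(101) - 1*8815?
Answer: -5684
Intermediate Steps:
J(O) = O**2 - 70*O
J(101) - 1*8815 = 101*(-70 + 101) - 1*8815 = 101*31 - 8815 = 3131 - 8815 = -5684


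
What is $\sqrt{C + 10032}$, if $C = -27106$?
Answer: $i \sqrt{17074} \approx 130.67 i$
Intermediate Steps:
$\sqrt{C + 10032} = \sqrt{-27106 + 10032} = \sqrt{-17074} = i \sqrt{17074}$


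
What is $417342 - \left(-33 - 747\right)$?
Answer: $418122$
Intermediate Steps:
$417342 - \left(-33 - 747\right) = 417342 - -780 = 417342 + 780 = 418122$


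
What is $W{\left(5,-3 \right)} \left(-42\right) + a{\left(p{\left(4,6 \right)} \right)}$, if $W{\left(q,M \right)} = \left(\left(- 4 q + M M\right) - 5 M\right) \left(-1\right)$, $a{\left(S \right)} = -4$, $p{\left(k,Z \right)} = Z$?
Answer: $164$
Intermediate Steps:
$W{\left(q,M \right)} = - M^{2} + 4 q + 5 M$ ($W{\left(q,M \right)} = \left(\left(- 4 q + M^{2}\right) - 5 M\right) \left(-1\right) = \left(\left(M^{2} - 4 q\right) - 5 M\right) \left(-1\right) = \left(M^{2} - 5 M - 4 q\right) \left(-1\right) = - M^{2} + 4 q + 5 M$)
$W{\left(5,-3 \right)} \left(-42\right) + a{\left(p{\left(4,6 \right)} \right)} = \left(- \left(-3\right)^{2} + 4 \cdot 5 + 5 \left(-3\right)\right) \left(-42\right) - 4 = \left(\left(-1\right) 9 + 20 - 15\right) \left(-42\right) - 4 = \left(-9 + 20 - 15\right) \left(-42\right) - 4 = \left(-4\right) \left(-42\right) - 4 = 168 - 4 = 164$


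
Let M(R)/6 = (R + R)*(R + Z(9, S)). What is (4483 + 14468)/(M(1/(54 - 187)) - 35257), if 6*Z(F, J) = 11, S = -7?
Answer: -335224239/623663987 ≈ -0.53751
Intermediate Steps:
Z(F, J) = 11/6 (Z(F, J) = (1/6)*11 = 11/6)
M(R) = 12*R*(11/6 + R) (M(R) = 6*((R + R)*(R + 11/6)) = 6*((2*R)*(11/6 + R)) = 6*(2*R*(11/6 + R)) = 12*R*(11/6 + R))
(4483 + 14468)/(M(1/(54 - 187)) - 35257) = (4483 + 14468)/(2*(11 + 6/(54 - 187))/(54 - 187) - 35257) = 18951/(2*(11 + 6/(-133))/(-133) - 35257) = 18951/(2*(-1/133)*(11 + 6*(-1/133)) - 35257) = 18951/(2*(-1/133)*(11 - 6/133) - 35257) = 18951/(2*(-1/133)*(1457/133) - 35257) = 18951/(-2914/17689 - 35257) = 18951/(-623663987/17689) = 18951*(-17689/623663987) = -335224239/623663987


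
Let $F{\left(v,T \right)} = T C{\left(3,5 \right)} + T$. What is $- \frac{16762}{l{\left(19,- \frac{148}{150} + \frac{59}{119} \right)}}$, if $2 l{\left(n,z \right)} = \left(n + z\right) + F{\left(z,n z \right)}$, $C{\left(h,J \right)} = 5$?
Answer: $\frac{14960085}{16712} \approx 895.17$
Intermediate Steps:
$F{\left(v,T \right)} = 6 T$ ($F{\left(v,T \right)} = T 5 + T = 5 T + T = 6 T$)
$l{\left(n,z \right)} = \frac{n}{2} + \frac{z}{2} + 3 n z$ ($l{\left(n,z \right)} = \frac{\left(n + z\right) + 6 n z}{2} = \frac{n + z + 6 n z}{2} = \frac{n}{2} + \frac{z}{2} + 3 n z$)
$- \frac{16762}{l{\left(19,- \frac{148}{150} + \frac{59}{119} \right)}} = - \frac{16762}{\frac{1}{2} \cdot 19 + \frac{- \frac{148}{150} + \frac{59}{119}}{2} + 3 \cdot 19 \left(- \frac{148}{150} + \frac{59}{119}\right)} = - \frac{16762}{\frac{19}{2} + \frac{\left(-148\right) \frac{1}{150} + 59 \cdot \frac{1}{119}}{2} + 3 \cdot 19 \left(\left(-148\right) \frac{1}{150} + 59 \cdot \frac{1}{119}\right)} = - \frac{16762}{\frac{19}{2} + \frac{- \frac{74}{75} + \frac{59}{119}}{2} + 3 \cdot 19 \left(- \frac{74}{75} + \frac{59}{119}\right)} = - \frac{16762}{\frac{19}{2} + \frac{1}{2} \left(- \frac{4381}{8925}\right) + 3 \cdot 19 \left(- \frac{4381}{8925}\right)} = - \frac{16762}{\frac{19}{2} - \frac{4381}{17850} - \frac{83239}{2975}} = - \frac{16762}{- \frac{33424}{1785}} = \left(-16762\right) \left(- \frac{1785}{33424}\right) = \frac{14960085}{16712}$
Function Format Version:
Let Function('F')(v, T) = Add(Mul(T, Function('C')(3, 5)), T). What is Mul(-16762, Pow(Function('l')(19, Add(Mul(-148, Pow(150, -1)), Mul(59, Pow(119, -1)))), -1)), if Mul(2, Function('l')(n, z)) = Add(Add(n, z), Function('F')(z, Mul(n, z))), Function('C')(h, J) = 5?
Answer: Rational(14960085, 16712) ≈ 895.17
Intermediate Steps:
Function('F')(v, T) = Mul(6, T) (Function('F')(v, T) = Add(Mul(T, 5), T) = Add(Mul(5, T), T) = Mul(6, T))
Function('l')(n, z) = Add(Mul(Rational(1, 2), n), Mul(Rational(1, 2), z), Mul(3, n, z)) (Function('l')(n, z) = Mul(Rational(1, 2), Add(Add(n, z), Mul(6, Mul(n, z)))) = Mul(Rational(1, 2), Add(Add(n, z), Mul(6, n, z))) = Mul(Rational(1, 2), Add(n, z, Mul(6, n, z))) = Add(Mul(Rational(1, 2), n), Mul(Rational(1, 2), z), Mul(3, n, z)))
Mul(-16762, Pow(Function('l')(19, Add(Mul(-148, Pow(150, -1)), Mul(59, Pow(119, -1)))), -1)) = Mul(-16762, Pow(Add(Mul(Rational(1, 2), 19), Mul(Rational(1, 2), Add(Mul(-148, Pow(150, -1)), Mul(59, Pow(119, -1)))), Mul(3, 19, Add(Mul(-148, Pow(150, -1)), Mul(59, Pow(119, -1))))), -1)) = Mul(-16762, Pow(Add(Rational(19, 2), Mul(Rational(1, 2), Add(Mul(-148, Rational(1, 150)), Mul(59, Rational(1, 119)))), Mul(3, 19, Add(Mul(-148, Rational(1, 150)), Mul(59, Rational(1, 119))))), -1)) = Mul(-16762, Pow(Add(Rational(19, 2), Mul(Rational(1, 2), Add(Rational(-74, 75), Rational(59, 119))), Mul(3, 19, Add(Rational(-74, 75), Rational(59, 119)))), -1)) = Mul(-16762, Pow(Add(Rational(19, 2), Mul(Rational(1, 2), Rational(-4381, 8925)), Mul(3, 19, Rational(-4381, 8925))), -1)) = Mul(-16762, Pow(Add(Rational(19, 2), Rational(-4381, 17850), Rational(-83239, 2975)), -1)) = Mul(-16762, Pow(Rational(-33424, 1785), -1)) = Mul(-16762, Rational(-1785, 33424)) = Rational(14960085, 16712)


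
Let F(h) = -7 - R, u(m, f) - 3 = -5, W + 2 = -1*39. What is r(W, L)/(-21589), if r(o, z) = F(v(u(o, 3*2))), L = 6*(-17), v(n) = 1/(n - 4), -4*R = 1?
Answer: 27/86356 ≈ 0.00031266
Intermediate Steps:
R = -1/4 (R = -1/4*1 = -1/4 ≈ -0.25000)
W = -41 (W = -2 - 1*39 = -2 - 39 = -41)
u(m, f) = -2 (u(m, f) = 3 - 5 = -2)
v(n) = 1/(-4 + n)
L = -102
F(h) = -27/4 (F(h) = -7 - 1*(-1/4) = -7 + 1/4 = -27/4)
r(o, z) = -27/4
r(W, L)/(-21589) = -27/4/(-21589) = -27/4*(-1/21589) = 27/86356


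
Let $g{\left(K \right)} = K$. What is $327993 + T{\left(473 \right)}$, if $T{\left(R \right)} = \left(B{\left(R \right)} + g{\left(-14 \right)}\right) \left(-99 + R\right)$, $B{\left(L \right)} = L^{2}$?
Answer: $83997403$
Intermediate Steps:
$T{\left(R \right)} = \left(-99 + R\right) \left(-14 + R^{2}\right)$ ($T{\left(R \right)} = \left(R^{2} - 14\right) \left(-99 + R\right) = \left(-14 + R^{2}\right) \left(-99 + R\right) = \left(-99 + R\right) \left(-14 + R^{2}\right)$)
$327993 + T{\left(473 \right)} = 327993 + \left(1386 + 473^{3} - 99 \cdot 473^{2} - 6622\right) = 327993 + \left(1386 + 105823817 - 22149171 - 6622\right) = 327993 + 83669410 = 83997403$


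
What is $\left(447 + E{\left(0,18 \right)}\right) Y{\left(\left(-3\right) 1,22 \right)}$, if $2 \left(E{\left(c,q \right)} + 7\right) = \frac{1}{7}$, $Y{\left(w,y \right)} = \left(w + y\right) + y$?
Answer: $\frac{252601}{14} \approx 18043.0$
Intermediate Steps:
$Y{\left(w,y \right)} = w + 2 y$
$E{\left(c,q \right)} = - \frac{97}{14}$ ($E{\left(c,q \right)} = -7 + \frac{1}{2 \cdot 7} = -7 + \frac{1}{2} \cdot \frac{1}{7} = -7 + \frac{1}{14} = - \frac{97}{14}$)
$\left(447 + E{\left(0,18 \right)}\right) Y{\left(\left(-3\right) 1,22 \right)} = \left(447 - \frac{97}{14}\right) \left(\left(-3\right) 1 + 2 \cdot 22\right) = \frac{6161 \left(-3 + 44\right)}{14} = \frac{6161}{14} \cdot 41 = \frac{252601}{14}$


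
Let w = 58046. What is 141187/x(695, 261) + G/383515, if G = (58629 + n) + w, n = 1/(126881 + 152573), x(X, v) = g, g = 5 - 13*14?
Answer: -256371482451977/321524402430 ≈ -797.36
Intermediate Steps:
g = -177 (g = 5 - 182 = -177)
x(X, v) = -177
n = 1/279454 ≈ 3.5784e-6
G = 32605295451/279454 (G = (58629 + 1/279454) + 58046 = 16384108567/279454 + 58046 = 32605295451/279454 ≈ 1.1668e+5)
141187/x(695, 261) + G/383515 = 141187/(-177) + (32605295451/279454)/383515 = 141187*(-1/177) + (32605295451/279454)*(1/383515) = -2393/3 + 32605295451/107174800810 = -256371482451977/321524402430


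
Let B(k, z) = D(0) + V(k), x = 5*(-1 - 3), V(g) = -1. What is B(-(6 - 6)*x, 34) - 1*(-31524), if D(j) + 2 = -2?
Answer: 31519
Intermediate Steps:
D(j) = -4 (D(j) = -2 - 2 = -4)
x = -20 (x = 5*(-4) = -20)
B(k, z) = -5 (B(k, z) = -4 - 1 = -5)
B(-(6 - 6)*x, 34) - 1*(-31524) = -5 - 1*(-31524) = -5 + 31524 = 31519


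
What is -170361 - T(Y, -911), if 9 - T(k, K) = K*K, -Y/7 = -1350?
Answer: 659551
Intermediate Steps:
Y = 9450 (Y = -7*(-1350) = 9450)
T(k, K) = 9 - K² (T(k, K) = 9 - K*K = 9 - K²)
-170361 - T(Y, -911) = -170361 - (9 - 1*(-911)²) = -170361 - (9 - 1*829921) = -170361 - (9 - 829921) = -170361 - 1*(-829912) = -170361 + 829912 = 659551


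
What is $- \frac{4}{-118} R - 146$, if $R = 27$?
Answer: $- \frac{8560}{59} \approx -145.08$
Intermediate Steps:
$- \frac{4}{-118} R - 146 = - \frac{4}{-118} \cdot 27 - 146 = \left(-4\right) \left(- \frac{1}{118}\right) 27 - 146 = \frac{2}{59} \cdot 27 - 146 = \frac{54}{59} - 146 = - \frac{8560}{59}$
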